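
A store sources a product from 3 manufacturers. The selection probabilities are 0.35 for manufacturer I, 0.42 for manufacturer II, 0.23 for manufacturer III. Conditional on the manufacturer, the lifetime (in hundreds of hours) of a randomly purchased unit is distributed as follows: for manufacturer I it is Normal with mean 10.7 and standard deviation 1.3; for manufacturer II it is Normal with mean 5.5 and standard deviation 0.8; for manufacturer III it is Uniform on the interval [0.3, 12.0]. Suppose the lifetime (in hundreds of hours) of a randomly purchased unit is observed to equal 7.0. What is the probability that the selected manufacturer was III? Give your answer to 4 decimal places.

Likelihoods f(7.0 | ·): I: 0.00534497; II: 0.0859828; III: 0.0854701.
Posterior ∝ prior × likelihood. Numerator for III: 0.23·0.0854701 = 0.0196581.
Normalizing constant: 0.35·0.00534497 + 0.42·0.0859828 + 0.23·0.0854701 = 0.0576417.
P(III | observation) = 0.0196581 / 0.0576417 = 0.34104.

0.3410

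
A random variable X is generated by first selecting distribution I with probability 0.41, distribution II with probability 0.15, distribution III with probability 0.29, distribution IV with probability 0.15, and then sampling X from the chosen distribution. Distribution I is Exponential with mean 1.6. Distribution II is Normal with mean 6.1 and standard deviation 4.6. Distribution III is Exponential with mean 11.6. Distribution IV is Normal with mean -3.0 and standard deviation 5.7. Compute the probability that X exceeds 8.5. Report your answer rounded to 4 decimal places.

0.1898

Conditional on each component, P(X > 8.5): I: 0.00492959; II: 0.300926; III: 0.480581; IV: 0.0218194.
By total probability, P(X > 8.5) = 0.41·0.00492959 + 0.15·0.300926 + 0.29·0.480581 + 0.15·0.0218194 = 0.189802.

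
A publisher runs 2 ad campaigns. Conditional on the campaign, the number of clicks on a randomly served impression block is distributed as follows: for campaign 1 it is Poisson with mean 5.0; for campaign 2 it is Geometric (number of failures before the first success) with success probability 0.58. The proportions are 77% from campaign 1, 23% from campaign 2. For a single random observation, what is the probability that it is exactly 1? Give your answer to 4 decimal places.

0.0820

Conditional on each campaign, P(X = 1): 1: 0.0336897; 2: 0.2436.
By total probability, P(X = 1) = 0.77·0.0336897 + 0.23·0.2436 = 0.0819691.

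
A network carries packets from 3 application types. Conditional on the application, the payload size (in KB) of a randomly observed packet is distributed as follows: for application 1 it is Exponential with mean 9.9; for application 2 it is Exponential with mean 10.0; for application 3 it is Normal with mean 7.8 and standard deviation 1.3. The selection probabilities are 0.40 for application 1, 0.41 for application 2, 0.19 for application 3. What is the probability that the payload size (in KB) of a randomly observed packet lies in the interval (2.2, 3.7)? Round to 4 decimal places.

Conditional on each application, P(2.2 < X < 3.7): 1: 0.11258; 2: 0.111784; 3: 0.000797422.
By total probability, P(2.2 < X < 3.7) = 0.4·0.11258 + 0.41·0.111784 + 0.19·0.000797422 = 0.0910151.

0.0910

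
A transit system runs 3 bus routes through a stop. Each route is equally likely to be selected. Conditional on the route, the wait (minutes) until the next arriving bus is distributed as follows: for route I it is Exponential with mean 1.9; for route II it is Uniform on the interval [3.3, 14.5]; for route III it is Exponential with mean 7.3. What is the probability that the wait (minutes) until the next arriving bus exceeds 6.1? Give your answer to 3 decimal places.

0.408

Conditional on each route, P(X > 6.1): I: 0.0403354; II: 0.75; III: 0.433607.
By total probability, P(X > 6.1) = 0.333333·0.0403354 + 0.333333·0.75 + 0.333333·0.433607 = 0.407981.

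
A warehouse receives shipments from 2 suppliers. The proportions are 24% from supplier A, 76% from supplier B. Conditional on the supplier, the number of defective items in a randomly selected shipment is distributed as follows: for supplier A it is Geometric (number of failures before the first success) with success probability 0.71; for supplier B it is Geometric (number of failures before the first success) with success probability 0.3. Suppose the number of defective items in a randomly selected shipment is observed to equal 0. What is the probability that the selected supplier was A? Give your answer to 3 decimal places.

Likelihoods P(X=0 | ·): A: 0.71; B: 0.3.
Posterior ∝ prior × likelihood. Numerator for A: 0.24·0.71 = 0.1704.
Normalizing constant: 0.24·0.71 + 0.76·0.3 = 0.3984.
P(A | observation) = 0.1704 / 0.3984 = 0.427711.

0.428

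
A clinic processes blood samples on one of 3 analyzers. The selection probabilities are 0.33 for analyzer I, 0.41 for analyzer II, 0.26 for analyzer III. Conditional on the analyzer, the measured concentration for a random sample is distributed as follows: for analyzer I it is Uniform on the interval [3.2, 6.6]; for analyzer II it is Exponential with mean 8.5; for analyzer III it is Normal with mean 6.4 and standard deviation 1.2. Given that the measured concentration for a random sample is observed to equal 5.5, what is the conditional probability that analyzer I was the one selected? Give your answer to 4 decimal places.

0.5175

Likelihoods f(5.5 | ·): I: 0.294118; II: 0.0615981; III: 0.250948.
Posterior ∝ prior × likelihood. Numerator for I: 0.33·0.294118 = 0.0970588.
Normalizing constant: 0.33·0.294118 + 0.41·0.0615981 + 0.26·0.250948 = 0.18756.
P(I | observation) = 0.0970588 / 0.18756 = 0.51748.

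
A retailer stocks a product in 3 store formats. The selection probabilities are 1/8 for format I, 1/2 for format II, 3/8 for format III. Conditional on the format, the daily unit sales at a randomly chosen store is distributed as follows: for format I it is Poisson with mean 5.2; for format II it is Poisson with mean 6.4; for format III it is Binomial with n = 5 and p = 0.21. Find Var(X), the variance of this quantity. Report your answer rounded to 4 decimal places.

10.4251

Per component, I: μ=5.2, E[X²]=32.24; II: μ=6.4, E[X²]=47.36; III: μ=1.05, E[X²]=1.932.
E[X] = 0.125·5.2 + 0.5·6.4 + 0.375·1.05 = 4.24375.
E[X²] = 0.125·32.24 + 0.5·47.36 + 0.375·1.932 = 28.4345.
Var(X) = E[X²] − (E[X])² = 28.4345 − 18.0094 = 10.4251.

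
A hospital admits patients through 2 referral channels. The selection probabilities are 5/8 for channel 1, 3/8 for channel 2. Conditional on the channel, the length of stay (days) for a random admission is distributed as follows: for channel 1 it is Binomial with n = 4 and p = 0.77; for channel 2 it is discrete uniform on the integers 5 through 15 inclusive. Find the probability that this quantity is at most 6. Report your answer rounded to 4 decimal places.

0.6932

Conditional on each channel, P(X ≤ 6): 1: 1; 2: 0.181818.
By total probability, P(X ≤ 6) = 0.625·1 + 0.375·0.181818 = 0.693182.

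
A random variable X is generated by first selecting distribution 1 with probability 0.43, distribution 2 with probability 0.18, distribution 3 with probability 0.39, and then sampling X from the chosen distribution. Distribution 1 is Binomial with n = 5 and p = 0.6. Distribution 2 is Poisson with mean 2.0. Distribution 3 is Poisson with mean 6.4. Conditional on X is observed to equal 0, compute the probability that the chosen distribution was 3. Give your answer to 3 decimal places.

Likelihoods P(X=0 | ·): 1: 0.01024; 2: 0.135335; 3: 0.00166156.
Posterior ∝ prior × likelihood. Numerator for 3: 0.39·0.00166156 = 0.000648007.
Normalizing constant: 0.43·0.01024 + 0.18·0.135335 + 0.39·0.00166156 = 0.0294116.
P(3 | observation) = 0.000648007 / 0.0294116 = 0.0220324.

0.022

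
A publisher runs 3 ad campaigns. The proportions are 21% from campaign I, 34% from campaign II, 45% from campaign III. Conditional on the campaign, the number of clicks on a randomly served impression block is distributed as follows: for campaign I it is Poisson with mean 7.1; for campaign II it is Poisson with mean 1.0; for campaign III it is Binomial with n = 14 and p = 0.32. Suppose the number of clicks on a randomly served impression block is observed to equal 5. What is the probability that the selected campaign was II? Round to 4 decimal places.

0.0086

Likelihoods P(X=5 | ·): I: 0.124057; II: 0.00306566; III: 0.208831.
Posterior ∝ prior × likelihood. Numerator for II: 0.34·0.00306566 = 0.00104233.
Normalizing constant: 0.21·0.124057 + 0.34·0.00306566 + 0.45·0.208831 = 0.121068.
P(II | observation) = 0.00104233 / 0.121068 = 0.00860942.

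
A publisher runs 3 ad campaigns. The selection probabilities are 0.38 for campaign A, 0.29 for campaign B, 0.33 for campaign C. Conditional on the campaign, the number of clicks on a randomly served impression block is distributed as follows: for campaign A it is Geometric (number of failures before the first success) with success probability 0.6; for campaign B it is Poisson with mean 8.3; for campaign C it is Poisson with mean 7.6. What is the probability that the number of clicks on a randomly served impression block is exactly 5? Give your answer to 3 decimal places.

Conditional on each campaign, P(X = 5): A: 0.006144; B: 0.0815765; C: 0.105742.
By total probability, P(X = 5) = 0.38·0.006144 + 0.29·0.0815765 + 0.33·0.105742 = 0.0608869.

0.061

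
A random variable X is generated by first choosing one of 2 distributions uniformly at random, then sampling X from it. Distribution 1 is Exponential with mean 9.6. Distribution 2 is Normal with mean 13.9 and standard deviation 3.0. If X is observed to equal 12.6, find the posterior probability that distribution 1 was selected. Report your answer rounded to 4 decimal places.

0.1880

Likelihoods f(12.6 | ·): 1: 0.0280361; 2: 0.121064.
Posterior ∝ prior × likelihood. Numerator for 1: 0.5·0.0280361 = 0.014018.
Normalizing constant: 0.5·0.0280361 + 0.5·0.121064 = 0.0745498.
P(1 | observation) = 0.014018 / 0.0745498 = 0.188036.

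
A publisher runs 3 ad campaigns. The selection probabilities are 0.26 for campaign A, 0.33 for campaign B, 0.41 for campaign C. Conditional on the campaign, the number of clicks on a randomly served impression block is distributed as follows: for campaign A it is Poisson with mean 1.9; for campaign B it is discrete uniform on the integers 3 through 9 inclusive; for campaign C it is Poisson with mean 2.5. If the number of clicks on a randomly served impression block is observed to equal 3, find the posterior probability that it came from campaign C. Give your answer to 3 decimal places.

0.489

Likelihoods P(X=3 | ·): A: 0.170982; B: 0.142857; C: 0.213763.
Posterior ∝ prior × likelihood. Numerator for C: 0.41·0.213763 = 0.0876428.
Normalizing constant: 0.26·0.170982 + 0.33·0.142857 + 0.41·0.213763 = 0.179241.
P(C | observation) = 0.0876428 / 0.179241 = 0.488967.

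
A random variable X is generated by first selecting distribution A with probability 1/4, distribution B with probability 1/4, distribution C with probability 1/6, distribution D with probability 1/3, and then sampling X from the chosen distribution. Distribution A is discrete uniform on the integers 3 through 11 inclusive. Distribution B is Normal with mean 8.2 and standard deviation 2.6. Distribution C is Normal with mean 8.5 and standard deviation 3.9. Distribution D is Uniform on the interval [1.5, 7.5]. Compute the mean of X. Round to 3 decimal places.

Component means — A: 7; B: 8.2; C: 8.5; D: 4.5.
E[X] = 0.25·7 + 0.25·8.2 + 0.166667·8.5 + 0.333333·4.5 = 6.71667.

6.717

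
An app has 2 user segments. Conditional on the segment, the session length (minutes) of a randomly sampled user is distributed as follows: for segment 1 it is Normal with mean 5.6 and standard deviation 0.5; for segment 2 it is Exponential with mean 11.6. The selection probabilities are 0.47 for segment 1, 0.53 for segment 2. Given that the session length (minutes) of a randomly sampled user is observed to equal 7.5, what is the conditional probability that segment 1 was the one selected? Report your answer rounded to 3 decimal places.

0.011

Likelihoods f(7.5 | ·): 1: 0.000583894; 2: 0.0451594.
Posterior ∝ prior × likelihood. Numerator for 1: 0.47·0.000583894 = 0.00027443.
Normalizing constant: 0.47·0.000583894 + 0.53·0.0451594 = 0.0242089.
P(1 | observation) = 0.00027443 / 0.0242089 = 0.0113359.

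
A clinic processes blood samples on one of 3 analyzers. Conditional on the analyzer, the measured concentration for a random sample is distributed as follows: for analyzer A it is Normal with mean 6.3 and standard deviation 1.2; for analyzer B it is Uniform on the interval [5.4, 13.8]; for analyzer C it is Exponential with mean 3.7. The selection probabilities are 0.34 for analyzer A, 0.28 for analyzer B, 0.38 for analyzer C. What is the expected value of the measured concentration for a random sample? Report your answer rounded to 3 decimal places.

6.236

Component means — A: 6.3; B: 9.6; C: 3.7.
E[X] = 0.34·6.3 + 0.28·9.6 + 0.38·3.7 = 6.236.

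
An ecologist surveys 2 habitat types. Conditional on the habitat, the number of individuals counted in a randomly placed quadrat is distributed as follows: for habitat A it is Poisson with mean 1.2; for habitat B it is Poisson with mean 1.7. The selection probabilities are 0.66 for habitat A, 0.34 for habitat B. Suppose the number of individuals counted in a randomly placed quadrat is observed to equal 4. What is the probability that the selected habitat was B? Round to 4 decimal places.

Likelihoods P(X=4 | ·): A: 0.0260232; B: 0.0635746.
Posterior ∝ prior × likelihood. Numerator for B: 0.34·0.0635746 = 0.0216154.
Normalizing constant: 0.66·0.0260232 + 0.34·0.0635746 = 0.0387907.
P(B | observation) = 0.0216154 / 0.0387907 = 0.557231.

0.5572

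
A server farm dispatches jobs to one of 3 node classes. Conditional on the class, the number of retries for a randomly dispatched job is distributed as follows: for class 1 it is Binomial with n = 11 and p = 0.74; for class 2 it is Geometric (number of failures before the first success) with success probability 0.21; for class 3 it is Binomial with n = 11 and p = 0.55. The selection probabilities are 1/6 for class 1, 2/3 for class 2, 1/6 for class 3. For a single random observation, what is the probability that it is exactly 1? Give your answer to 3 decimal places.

0.111

Conditional on each class, P(X = 1): 1: 1.1491e-05; 2: 0.1659; 3: 0.00206006.
By total probability, P(X = 1) = 0.166667·1.1491e-05 + 0.666667·0.1659 + 0.166667·0.00206006 = 0.110945.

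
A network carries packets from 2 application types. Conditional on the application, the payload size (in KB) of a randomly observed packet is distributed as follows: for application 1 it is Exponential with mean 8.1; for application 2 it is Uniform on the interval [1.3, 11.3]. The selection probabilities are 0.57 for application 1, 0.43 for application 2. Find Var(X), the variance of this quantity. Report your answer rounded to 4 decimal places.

Per component, 1: μ=8.1, E[X²]=131.22; 2: μ=6.3, E[X²]=48.0233.
E[X] = 0.57·8.1 + 0.43·6.3 = 7.326.
E[X²] = 0.57·131.22 + 0.43·48.0233 = 95.4454.
Var(X) = E[X²] − (E[X])² = 95.4454 − 53.6703 = 41.7752.

41.7752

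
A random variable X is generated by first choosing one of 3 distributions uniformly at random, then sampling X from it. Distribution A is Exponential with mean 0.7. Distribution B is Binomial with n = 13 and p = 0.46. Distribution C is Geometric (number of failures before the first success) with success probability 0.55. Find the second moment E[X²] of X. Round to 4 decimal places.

For each component E[X²] = Var + (mean)², giving A: 0.98; B: 38.9896; C: 2.15702.
Overall E[X²] = 0.333333·0.98 + 0.333333·38.9896 + 0.333333·2.15702 = 14.0422.

14.0422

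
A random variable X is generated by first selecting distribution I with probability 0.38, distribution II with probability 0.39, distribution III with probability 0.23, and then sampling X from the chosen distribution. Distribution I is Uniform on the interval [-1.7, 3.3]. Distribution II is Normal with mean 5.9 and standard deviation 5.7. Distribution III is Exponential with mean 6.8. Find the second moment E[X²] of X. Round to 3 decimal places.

For each component E[X²] = Var + (mean)², giving I: 2.72333; II: 67.3; III: 92.48.
Overall E[X²] = 0.38·2.72333 + 0.39·67.3 + 0.23·92.48 = 48.5523.

48.552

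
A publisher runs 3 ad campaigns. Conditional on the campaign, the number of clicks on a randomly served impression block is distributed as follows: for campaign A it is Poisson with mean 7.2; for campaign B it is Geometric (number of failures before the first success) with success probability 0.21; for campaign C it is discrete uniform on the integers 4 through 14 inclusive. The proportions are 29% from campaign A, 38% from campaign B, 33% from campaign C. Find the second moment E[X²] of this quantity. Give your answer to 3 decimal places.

For each component E[X²] = Var + (mean)², giving A: 59.04; B: 32.0658; C: 91.
Overall E[X²] = 0.29·59.04 + 0.38·32.0658 + 0.33·91 = 59.3366.

59.337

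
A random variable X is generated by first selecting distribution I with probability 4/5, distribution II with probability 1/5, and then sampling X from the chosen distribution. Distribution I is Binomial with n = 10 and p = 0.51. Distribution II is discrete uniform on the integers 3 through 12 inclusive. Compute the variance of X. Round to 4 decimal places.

Per component, I: μ=5.1, E[X²]=28.509; II: μ=7.5, E[X²]=64.5.
E[X] = 0.8·5.1 + 0.2·7.5 = 5.58.
E[X²] = 0.8·28.509 + 0.2·64.5 = 35.7072.
Var(X) = E[X²] − (E[X])² = 35.7072 − 31.1364 = 4.5708.

4.5708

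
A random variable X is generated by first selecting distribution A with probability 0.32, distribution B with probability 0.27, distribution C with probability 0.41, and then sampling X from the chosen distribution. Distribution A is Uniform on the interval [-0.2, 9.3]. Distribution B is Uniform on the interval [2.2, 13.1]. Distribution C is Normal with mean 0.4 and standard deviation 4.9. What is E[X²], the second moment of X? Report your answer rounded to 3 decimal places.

For each component E[X²] = Var + (mean)², giving A: 28.2233; B: 68.4233; C: 24.17.
Overall E[X²] = 0.32·28.2233 + 0.27·68.4233 + 0.41·24.17 = 37.4155.

37.415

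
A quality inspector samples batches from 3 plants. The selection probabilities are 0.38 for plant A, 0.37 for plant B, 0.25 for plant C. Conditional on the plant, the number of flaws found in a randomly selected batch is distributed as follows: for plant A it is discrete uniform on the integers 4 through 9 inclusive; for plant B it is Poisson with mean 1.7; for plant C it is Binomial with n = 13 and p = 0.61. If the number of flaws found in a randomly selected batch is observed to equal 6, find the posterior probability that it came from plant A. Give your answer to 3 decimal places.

Likelihoods P(X=6 | ·): A: 0.166667; B: 0.00612436; C: 0.121325.
Posterior ∝ prior × likelihood. Numerator for A: 0.38·0.166667 = 0.0633333.
Normalizing constant: 0.38·0.166667 + 0.37·0.00612436 + 0.25·0.121325 = 0.0959305.
P(A | observation) = 0.0633333 / 0.0959305 = 0.6602.

0.660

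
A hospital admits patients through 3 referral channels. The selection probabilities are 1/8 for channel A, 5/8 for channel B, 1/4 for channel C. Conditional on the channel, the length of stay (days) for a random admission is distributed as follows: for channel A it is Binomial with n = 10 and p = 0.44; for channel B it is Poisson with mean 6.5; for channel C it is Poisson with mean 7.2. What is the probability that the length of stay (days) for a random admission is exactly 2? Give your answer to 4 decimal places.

Conditional on each channel, P(X = 2): A: 0.0842601; B: 0.0317602; C: 0.0193515.
By total probability, P(X = 2) = 0.125·0.0842601 + 0.625·0.0317602 + 0.25·0.0193515 = 0.0352205.

0.0352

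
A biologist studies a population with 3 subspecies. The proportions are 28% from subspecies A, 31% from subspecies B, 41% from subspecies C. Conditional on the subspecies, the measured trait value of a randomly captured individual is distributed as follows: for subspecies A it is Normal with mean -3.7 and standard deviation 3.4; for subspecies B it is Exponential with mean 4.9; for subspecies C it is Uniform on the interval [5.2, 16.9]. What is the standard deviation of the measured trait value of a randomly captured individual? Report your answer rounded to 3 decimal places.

Per component, A: μ=-3.7, E[X²]=25.25; B: μ=4.9, E[X²]=48.02; C: μ=11.05, E[X²]=133.51.
E[X] = 0.28·-3.7 + 0.31·4.9 + 0.41·11.05 = 5.0135.
E[X²] = 0.28·25.25 + 0.31·48.02 + 0.41·133.51 = 76.6953.
Var(X) = E[X²] − (E[X])² = 76.6953 − 25.1352 = 51.5601.
SD(X) = √51.5601 = 7.18054.

7.181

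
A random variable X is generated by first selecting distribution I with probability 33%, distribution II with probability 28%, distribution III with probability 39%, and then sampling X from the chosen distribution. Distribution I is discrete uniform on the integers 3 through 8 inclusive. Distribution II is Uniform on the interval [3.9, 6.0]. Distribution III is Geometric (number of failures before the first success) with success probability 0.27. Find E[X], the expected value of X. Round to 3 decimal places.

Component means — I: 5.5; II: 4.95; III: 2.7037.
E[X] = 0.33·5.5 + 0.28·4.95 + 0.39·2.7037 = 4.25544.

4.255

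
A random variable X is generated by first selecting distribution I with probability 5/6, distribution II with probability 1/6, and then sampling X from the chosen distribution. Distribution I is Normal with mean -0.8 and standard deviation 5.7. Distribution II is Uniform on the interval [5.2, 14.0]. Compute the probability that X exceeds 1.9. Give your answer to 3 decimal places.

Conditional on each component, P(X > 1.9): I: 0.317863; II: 1.
By total probability, P(X > 1.9) = 0.833333·0.317863 + 0.166667·1 = 0.431552.

0.432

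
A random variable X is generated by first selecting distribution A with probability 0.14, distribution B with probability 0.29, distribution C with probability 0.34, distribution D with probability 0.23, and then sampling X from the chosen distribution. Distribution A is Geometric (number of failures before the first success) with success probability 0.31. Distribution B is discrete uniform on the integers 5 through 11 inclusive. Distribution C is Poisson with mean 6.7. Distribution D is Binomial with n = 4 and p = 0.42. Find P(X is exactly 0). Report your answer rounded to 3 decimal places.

Conditional on each component, P(X = 0): A: 0.31; B: 0; C: 0.00123091; D: 0.113165.
By total probability, P(X = 0) = 0.14·0.31 + 0.29·0 + 0.34·0.00123091 + 0.23·0.113165 = 0.0698465.

0.070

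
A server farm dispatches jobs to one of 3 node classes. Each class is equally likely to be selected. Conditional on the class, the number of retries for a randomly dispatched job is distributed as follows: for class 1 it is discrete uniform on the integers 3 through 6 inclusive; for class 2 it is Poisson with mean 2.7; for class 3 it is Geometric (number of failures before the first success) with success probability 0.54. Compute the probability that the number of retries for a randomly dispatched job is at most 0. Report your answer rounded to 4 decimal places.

Conditional on each class, P(X ≤ 0): 1: 0; 2: 0.0672055; 3: 0.54.
By total probability, P(X ≤ 0) = 0.333333·0 + 0.333333·0.0672055 + 0.333333·0.54 = 0.202402.

0.2024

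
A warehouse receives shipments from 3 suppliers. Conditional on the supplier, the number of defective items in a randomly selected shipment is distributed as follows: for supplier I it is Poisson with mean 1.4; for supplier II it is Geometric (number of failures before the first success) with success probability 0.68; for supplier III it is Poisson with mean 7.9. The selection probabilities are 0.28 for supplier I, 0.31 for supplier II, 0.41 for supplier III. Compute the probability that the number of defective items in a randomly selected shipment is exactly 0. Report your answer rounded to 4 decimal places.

Conditional on each supplier, P(X = 0): I: 0.246597; II: 0.68; III: 0.000370744.
By total probability, P(X = 0) = 0.28·0.246597 + 0.31·0.68 + 0.41·0.000370744 = 0.279999.

0.2800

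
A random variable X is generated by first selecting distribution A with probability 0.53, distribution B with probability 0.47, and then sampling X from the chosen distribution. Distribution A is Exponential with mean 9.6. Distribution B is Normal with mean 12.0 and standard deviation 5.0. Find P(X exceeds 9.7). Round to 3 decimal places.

Conditional on each component, P(X > 9.7): A: 0.364067; B: 0.677242.
By total probability, P(X > 9.7) = 0.53·0.364067 + 0.47·0.677242 = 0.511259.

0.511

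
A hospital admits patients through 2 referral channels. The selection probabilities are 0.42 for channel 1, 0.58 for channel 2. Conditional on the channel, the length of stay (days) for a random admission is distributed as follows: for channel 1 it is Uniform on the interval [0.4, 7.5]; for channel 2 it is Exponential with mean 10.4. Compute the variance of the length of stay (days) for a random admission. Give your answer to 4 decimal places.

74.6315

Per component, 1: μ=3.95, E[X²]=19.8033; 2: μ=10.4, E[X²]=216.32.
E[X] = 0.42·3.95 + 0.58·10.4 = 7.691.
E[X²] = 0.42·19.8033 + 0.58·216.32 = 133.783.
Var(X) = E[X²] − (E[X])² = 133.783 − 59.1515 = 74.6315.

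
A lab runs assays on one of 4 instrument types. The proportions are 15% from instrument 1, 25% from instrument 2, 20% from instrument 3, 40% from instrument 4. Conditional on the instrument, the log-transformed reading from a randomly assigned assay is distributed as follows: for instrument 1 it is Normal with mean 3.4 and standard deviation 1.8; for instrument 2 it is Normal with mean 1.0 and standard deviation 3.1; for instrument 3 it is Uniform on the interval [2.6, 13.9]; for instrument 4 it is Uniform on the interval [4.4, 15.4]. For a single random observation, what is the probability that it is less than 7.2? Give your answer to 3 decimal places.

0.575

Conditional on each instrument, P(X < 7.2): 1: 0.982619; 2: 0.97725; 3: 0.40708; 4: 0.254545.
By total probability, P(X < 7.2) = 0.15·0.982619 + 0.25·0.97725 + 0.2·0.40708 + 0.4·0.254545 = 0.574939.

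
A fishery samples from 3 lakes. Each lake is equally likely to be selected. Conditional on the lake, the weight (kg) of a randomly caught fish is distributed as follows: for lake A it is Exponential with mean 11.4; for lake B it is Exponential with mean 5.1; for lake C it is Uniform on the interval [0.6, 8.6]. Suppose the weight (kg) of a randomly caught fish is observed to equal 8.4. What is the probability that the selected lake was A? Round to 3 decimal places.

0.205

Likelihoods f(8.4 | ·): A: 0.0419845; B: 0.0377678; C: 0.125.
Posterior ∝ prior × likelihood. Numerator for A: 0.333333·0.0419845 = 0.0139948.
Normalizing constant: 0.333333·0.0419845 + 0.333333·0.0377678 + 0.333333·0.125 = 0.0682507.
P(A | observation) = 0.0139948 / 0.0682507 = 0.20505.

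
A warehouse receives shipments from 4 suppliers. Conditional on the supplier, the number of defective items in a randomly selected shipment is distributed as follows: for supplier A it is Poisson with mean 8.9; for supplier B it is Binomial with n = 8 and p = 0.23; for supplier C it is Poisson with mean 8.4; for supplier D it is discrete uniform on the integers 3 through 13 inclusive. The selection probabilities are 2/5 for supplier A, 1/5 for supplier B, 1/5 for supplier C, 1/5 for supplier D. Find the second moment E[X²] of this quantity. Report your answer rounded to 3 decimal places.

66.796

For each component E[X²] = Var + (mean)², giving A: 88.11; B: 4.8024; C: 78.96; D: 74.
Overall E[X²] = 0.4·88.11 + 0.2·4.8024 + 0.2·78.96 + 0.2·74 = 66.7965.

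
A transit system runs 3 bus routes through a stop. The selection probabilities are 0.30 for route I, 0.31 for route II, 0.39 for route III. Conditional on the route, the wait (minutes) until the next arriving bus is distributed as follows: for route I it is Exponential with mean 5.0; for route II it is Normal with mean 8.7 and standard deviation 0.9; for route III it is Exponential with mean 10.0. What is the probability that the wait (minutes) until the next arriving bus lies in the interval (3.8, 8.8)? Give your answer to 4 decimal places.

Conditional on each route, P(3.8 < X < 8.8): I: 0.295622; II: 0.544236; III: 0.269078.
By total probability, P(3.8 < X < 8.8) = 0.3·0.295622 + 0.31·0.544236 + 0.39·0.269078 = 0.36234.

0.3623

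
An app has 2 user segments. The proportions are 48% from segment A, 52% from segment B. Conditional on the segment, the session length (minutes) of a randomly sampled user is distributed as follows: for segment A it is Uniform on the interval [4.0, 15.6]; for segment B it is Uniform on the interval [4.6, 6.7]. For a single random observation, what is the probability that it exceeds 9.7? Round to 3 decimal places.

0.244

Conditional on each segment, P(X > 9.7): A: 0.508621; B: 0.
By total probability, P(X > 9.7) = 0.48·0.508621 + 0.52·0 = 0.244138.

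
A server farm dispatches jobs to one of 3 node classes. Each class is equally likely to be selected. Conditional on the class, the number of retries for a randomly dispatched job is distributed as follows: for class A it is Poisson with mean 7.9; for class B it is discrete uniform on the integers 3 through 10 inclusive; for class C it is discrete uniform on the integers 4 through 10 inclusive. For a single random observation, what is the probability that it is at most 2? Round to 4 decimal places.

Conditional on each class, P(X ≤ 2): A: 0.0148687; B: 0; C: 0.
By total probability, P(X ≤ 2) = 0.333333·0.0148687 + 0.333333·0 + 0.333333·0 = 0.00495622.

0.0050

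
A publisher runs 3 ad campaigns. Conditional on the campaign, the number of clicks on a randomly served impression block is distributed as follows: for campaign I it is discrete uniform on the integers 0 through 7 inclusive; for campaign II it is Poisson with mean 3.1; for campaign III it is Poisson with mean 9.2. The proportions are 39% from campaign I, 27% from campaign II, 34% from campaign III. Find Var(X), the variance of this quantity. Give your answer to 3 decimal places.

Per component, I: μ=3.5, E[X²]=17.5; II: μ=3.1, E[X²]=12.71; III: μ=9.2, E[X²]=93.84.
E[X] = 0.39·3.5 + 0.27·3.1 + 0.34·9.2 = 5.33.
E[X²] = 0.39·17.5 + 0.27·12.71 + 0.34·93.84 = 42.1623.
Var(X) = E[X²] − (E[X])² = 42.1623 − 28.4089 = 13.7534.

13.753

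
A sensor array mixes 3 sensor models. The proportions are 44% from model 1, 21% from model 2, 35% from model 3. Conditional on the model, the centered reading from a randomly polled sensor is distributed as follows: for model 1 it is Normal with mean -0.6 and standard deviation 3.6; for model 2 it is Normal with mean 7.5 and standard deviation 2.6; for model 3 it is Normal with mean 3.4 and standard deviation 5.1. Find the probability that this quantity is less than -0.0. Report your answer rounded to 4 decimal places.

0.3379

Conditional on each model, P(X < -0.0): 1: 0.566184; 2: 0.00195946; 3: 0.252493.
By total probability, P(X < -0.0) = 0.44·0.566184 + 0.21·0.00195946 + 0.35·0.252493 = 0.337905.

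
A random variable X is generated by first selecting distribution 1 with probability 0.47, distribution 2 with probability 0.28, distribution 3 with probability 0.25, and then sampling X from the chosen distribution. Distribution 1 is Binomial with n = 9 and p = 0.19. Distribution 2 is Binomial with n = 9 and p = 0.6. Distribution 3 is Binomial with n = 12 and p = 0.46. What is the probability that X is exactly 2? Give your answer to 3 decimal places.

0.153

Conditional on each component, P(X = 2): 1: 0.297307; 2: 0.0212337; 3: 0.029444.
By total probability, P(X = 2) = 0.47·0.297307 + 0.28·0.0212337 + 0.25·0.029444 = 0.153041.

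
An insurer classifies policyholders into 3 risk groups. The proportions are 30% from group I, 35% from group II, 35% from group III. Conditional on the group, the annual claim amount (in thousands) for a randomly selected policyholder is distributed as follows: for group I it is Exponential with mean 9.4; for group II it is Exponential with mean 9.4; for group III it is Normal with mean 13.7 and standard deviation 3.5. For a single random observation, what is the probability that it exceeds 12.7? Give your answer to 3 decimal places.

0.383

Conditional on each group, P(X > 12.7): I: 0.258965; II: 0.258965; III: 0.612452.
By total probability, P(X > 12.7) = 0.3·0.258965 + 0.35·0.258965 + 0.35·0.612452 = 0.382685.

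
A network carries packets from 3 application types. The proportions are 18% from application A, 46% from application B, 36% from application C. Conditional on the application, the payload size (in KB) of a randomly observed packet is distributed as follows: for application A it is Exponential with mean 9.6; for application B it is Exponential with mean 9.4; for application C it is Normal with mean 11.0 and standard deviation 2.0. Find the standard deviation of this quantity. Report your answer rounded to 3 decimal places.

Per component, A: μ=9.6, E[X²]=184.32; B: μ=9.4, E[X²]=176.72; C: μ=11, E[X²]=125.
E[X] = 0.18·9.6 + 0.46·9.4 + 0.36·11 = 10.012.
E[X²] = 0.18·184.32 + 0.46·176.72 + 0.36·125 = 159.469.
Var(X) = E[X²] − (E[X])² = 159.469 − 100.24 = 59.2287.
SD(X) = √59.2287 = 7.69602.

7.696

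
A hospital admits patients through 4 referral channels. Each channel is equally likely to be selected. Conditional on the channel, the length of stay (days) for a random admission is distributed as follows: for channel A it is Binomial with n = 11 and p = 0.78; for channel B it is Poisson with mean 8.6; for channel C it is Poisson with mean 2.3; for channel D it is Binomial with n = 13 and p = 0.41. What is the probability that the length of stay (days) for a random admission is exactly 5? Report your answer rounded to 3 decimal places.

0.090

Conditional on each channel, P(X = 5): A: 0.0151235; B: 0.0721736; C: 0.053775; D: 0.218934.
By total probability, P(X = 5) = 0.25·0.0151235 + 0.25·0.0721736 + 0.25·0.053775 + 0.25·0.218934 = 0.0900016.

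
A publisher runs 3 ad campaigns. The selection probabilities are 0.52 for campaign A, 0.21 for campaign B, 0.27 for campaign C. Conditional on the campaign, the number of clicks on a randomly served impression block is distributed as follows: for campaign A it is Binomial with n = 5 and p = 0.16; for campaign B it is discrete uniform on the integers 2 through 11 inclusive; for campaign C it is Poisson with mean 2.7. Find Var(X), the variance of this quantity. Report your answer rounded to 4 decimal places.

Per component, A: μ=0.8, E[X²]=1.312; B: μ=6.5, E[X²]=50.5; C: μ=2.7, E[X²]=9.99.
E[X] = 0.52·0.8 + 0.21·6.5 + 0.27·2.7 = 2.51.
E[X²] = 0.52·1.312 + 0.21·50.5 + 0.27·9.99 = 13.9845.
Var(X) = E[X²] − (E[X])² = 13.9845 − 6.3001 = 7.68444.

7.6844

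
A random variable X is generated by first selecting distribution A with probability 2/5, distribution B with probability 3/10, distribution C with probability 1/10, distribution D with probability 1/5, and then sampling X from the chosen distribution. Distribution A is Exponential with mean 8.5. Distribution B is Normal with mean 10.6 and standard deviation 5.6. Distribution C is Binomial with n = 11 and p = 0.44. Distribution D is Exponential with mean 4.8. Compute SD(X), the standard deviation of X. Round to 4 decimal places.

Per component, A: μ=8.5, E[X²]=144.5; B: μ=10.6, E[X²]=143.72; C: μ=4.84, E[X²]=26.136; D: μ=4.8, E[X²]=46.08.
E[X] = 0.4·8.5 + 0.3·10.6 + 0.1·4.84 + 0.2·4.8 = 8.024.
E[X²] = 0.4·144.5 + 0.3·143.72 + 0.1·26.136 + 0.2·46.08 = 112.746.
Var(X) = E[X²] − (E[X])² = 112.746 − 64.3846 = 48.361.
SD(X) = √48.361 = 6.95421.

6.9542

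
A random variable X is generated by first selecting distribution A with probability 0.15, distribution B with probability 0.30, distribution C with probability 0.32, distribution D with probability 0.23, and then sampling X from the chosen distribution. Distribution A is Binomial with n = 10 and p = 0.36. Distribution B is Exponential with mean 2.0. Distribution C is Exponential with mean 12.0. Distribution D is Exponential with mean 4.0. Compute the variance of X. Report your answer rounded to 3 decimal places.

Per component, A: μ=3.6, E[X²]=15.264; B: μ=2, E[X²]=8; C: μ=12, E[X²]=288; D: μ=4, E[X²]=32.
E[X] = 0.15·3.6 + 0.3·2 + 0.32·12 + 0.23·4 = 5.9.
E[X²] = 0.15·15.264 + 0.3·8 + 0.32·288 + 0.23·32 = 104.21.
Var(X) = E[X²] − (E[X])² = 104.21 − 34.81 = 69.3996.

69.400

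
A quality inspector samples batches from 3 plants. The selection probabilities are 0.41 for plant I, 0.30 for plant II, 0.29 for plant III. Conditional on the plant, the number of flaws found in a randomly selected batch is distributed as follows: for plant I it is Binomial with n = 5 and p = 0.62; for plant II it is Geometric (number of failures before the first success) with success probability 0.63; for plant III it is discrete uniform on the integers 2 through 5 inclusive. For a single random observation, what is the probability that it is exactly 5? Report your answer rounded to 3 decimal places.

Conditional on each plant, P(X = 5): I: 0.0916133; II: 0.00436867; III: 0.25.
By total probability, P(X = 5) = 0.41·0.0916133 + 0.3·0.00436867 + 0.29·0.25 = 0.111372.

0.111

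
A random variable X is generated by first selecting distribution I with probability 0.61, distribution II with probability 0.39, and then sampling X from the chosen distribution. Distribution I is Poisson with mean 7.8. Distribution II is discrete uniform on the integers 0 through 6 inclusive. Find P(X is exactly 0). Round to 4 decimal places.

0.0560

Conditional on each component, P(X = 0): I: 0.000409735; II: 0.142857.
By total probability, P(X = 0) = 0.61·0.000409735 + 0.39·0.142857 = 0.0559642.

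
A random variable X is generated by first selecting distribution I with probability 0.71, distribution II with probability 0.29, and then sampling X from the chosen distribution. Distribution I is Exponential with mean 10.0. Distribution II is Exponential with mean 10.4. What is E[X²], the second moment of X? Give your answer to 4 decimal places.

204.7328

For each component E[X²] = Var + (mean)², giving I: 200; II: 216.32.
Overall E[X²] = 0.71·200 + 0.29·216.32 = 204.733.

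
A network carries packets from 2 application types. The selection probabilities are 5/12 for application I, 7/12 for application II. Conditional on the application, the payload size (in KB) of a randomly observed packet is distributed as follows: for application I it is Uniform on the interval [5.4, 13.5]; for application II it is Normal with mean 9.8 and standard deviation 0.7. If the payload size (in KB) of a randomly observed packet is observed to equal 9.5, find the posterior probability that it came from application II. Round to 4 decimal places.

Likelihoods f(9.5 | ·): I: 0.123457; II: 0.51991.
Posterior ∝ prior × likelihood. Numerator for II: 0.583333·0.51991 = 0.303281.
Normalizing constant: 0.416667·0.123457 + 0.583333·0.51991 = 0.354721.
P(II | observation) = 0.303281 / 0.354721 = 0.854984.

0.8550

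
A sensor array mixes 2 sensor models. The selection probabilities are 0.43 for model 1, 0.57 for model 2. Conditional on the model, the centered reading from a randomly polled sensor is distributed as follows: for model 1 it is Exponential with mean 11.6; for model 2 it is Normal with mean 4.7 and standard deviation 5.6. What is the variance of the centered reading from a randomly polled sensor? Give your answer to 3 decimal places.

87.405

Per component, 1: μ=11.6, E[X²]=269.12; 2: μ=4.7, E[X²]=53.45.
E[X] = 0.43·11.6 + 0.57·4.7 = 7.667.
E[X²] = 0.43·269.12 + 0.57·53.45 = 146.188.
Var(X) = E[X²] − (E[X])² = 146.188 − 58.7829 = 87.4052.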